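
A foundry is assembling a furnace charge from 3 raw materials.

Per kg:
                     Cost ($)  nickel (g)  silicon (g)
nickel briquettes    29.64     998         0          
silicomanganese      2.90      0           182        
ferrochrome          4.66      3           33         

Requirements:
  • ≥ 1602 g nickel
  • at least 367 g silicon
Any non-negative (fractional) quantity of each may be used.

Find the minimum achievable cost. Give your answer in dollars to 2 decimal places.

This is a linear program. Let x1 = kg of nickel briquettes, x2 = kg of silicomanganese, x3 = kg of ferrochrome.
min 29.64x1 + 2.9x2 + 4.66x3 with:
  998x1 + 3x3 ≥ 1602   (nickel)
  182x2 + 33x3 ≥ 367   (silicon)
  x1, x2, x3 ≥ 0.
The minimum-cost mix takes nothing from ferrochrome — only nickel briquettes, silicomanganese. Binding constraints: nickel and silicon.
Optimal quantities: nickel briquettes = 1.6052 kg, silicomanganese = 2.0165 kg.
Hence cost = 29.64·1.6052 + 2.9·2.0165 = $53.4260.

$53.43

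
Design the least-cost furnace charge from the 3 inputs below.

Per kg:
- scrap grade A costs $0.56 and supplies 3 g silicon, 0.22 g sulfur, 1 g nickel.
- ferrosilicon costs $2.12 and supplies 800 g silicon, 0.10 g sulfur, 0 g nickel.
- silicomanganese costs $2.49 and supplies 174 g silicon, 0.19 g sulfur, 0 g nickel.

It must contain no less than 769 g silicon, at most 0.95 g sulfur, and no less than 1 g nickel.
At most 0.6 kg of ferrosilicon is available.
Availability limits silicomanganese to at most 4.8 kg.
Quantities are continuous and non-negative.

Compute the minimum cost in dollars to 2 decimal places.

$5.92

Set it up as a linear program. Let x1 = kg of scrap grade A, x2 = kg of ferrosilicon, x3 = kg of silicomanganese.
Minimise 0.56x1 + 2.12x2 + 2.49x3 s.t.:
  3x1 + 800x2 + 174x3 ≥ 769   (silicon)
  0.22x1 + 0.1x2 + 0.19x3 ≤ 0.95   (sulfur)
  1x1 ≥ 1   (nickel)
  x2 ≤ 0.6
  x3 ≤ 4.8
  x1, x2, x3 ≥ 0.
The optimal mix uses every input. The silicon, nickel, the ferrosilicon cap requirements are met with equality.
So scrap grade A = 1 kg, ferrosilicon = 0.6 kg, silicomanganese = 1.6437 kg.
Cost = 0.56·1 + 2.12·0.6 + 2.49·1.6437 = 5.9248.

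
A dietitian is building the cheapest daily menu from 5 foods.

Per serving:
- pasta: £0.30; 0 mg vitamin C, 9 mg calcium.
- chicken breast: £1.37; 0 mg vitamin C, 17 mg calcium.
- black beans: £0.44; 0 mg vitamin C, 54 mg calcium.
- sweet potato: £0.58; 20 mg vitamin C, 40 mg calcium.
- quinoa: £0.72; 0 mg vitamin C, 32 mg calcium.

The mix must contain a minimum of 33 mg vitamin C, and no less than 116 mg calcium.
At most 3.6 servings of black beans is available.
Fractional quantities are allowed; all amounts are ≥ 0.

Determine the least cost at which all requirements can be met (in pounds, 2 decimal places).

£1.36

Treat it as an LP. Let x1 = servings of pasta, x2 = servings of chicken breast, x3 = servings of black beans, x4 = servings of sweet potato, x5 = servings of quinoa.
Minimize 0.3x1 + 1.37x2 + 0.44x3 + 0.58x4 + 0.72x5 s.t.:
  20x4 ≥ 33   (vitamin C)
  9x1 + 17x2 + 54x3 + 40x4 + 32x5 ≥ 116   (calcium)
  x3 ≤ 3.6
  x1, x2, x3, x4, x5 ≥ 0.
The cheapest feasible vertex uses only black beans, sweet potato; pasta, chicken breast, quinoa are not used. Binding constraints: vitamin C and calcium.
Solving gives x3 = 0.9259, x4 = 1.65.
Cost = 0.44·0.9259 + 0.58·1.65 = 1.3644.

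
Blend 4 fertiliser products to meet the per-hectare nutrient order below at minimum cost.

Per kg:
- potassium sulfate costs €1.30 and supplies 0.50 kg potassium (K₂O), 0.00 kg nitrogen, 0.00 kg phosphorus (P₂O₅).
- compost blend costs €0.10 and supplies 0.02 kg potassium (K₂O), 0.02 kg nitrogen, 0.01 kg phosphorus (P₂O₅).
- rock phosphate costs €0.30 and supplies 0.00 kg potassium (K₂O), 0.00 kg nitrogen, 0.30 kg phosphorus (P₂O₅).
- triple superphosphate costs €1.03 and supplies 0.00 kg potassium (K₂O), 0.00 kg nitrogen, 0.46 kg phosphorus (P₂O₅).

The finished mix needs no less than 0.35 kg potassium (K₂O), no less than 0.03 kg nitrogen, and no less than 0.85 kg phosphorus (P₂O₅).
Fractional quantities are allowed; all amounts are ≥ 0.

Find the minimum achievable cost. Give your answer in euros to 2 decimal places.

Let x1 = kg of potassium sulfate, x2 = kg of compost blend, x3 = kg of rock phosphate, x4 = kg of triple superphosphate.
min 1.3x1 + 0.1x2 + 0.3x3 + 1.03x4 with:
  0.5x1 + 0.02x2 ≥ 0.35   (potassium (K₂O))
  0.02x2 ≥ 0.03   (nitrogen)
  0.01x2 + 0.3x3 + 0.46x4 ≥ 0.85   (phosphorus (P₂O₅))
  x1, x2, x3, x4 ≥ 0.
The cheapest feasible vertex uses only potassium sulfate, compost blend, rock phosphate; triple superphosphate is not used. Binding constraints: potassium (K₂O), nitrogen, phosphorus (P₂O₅).
That vertex is x1 = 0.64, x2 = 1.5, x3 = 2.783.
Total cost: 1.3·0.64 + 0.1·1.5 + 0.3·2.783 = 1.8169.

€1.82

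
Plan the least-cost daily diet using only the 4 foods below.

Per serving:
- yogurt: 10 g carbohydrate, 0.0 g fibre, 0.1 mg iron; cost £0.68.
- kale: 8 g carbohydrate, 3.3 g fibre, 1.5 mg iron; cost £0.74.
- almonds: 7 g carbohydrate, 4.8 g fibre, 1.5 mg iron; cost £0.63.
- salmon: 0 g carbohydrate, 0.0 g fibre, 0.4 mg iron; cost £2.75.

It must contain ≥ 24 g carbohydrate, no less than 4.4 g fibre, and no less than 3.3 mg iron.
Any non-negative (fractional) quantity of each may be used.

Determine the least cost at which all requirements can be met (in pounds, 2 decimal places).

Treat it as an LP. Let x1 = servings of yogurt, x2 = servings of kale, x3 = servings of almonds, x4 = servings of salmon.
min 0.68x1 + 0.74x2 + 0.63x3 + 2.75x4 s.t.:
  10x1 + 8x2 + 7x3 ≥ 24   (carbohydrate)
  3.3x2 + 4.8x3 ≥ 4.4   (fibre)
  0.1x1 + 1.5x2 + 1.5x3 + 0.4x4 ≥ 3.3   (iron)
  x1, x2, x3, x4 ≥ 0.
The optimal basis is {yogurt, almonds}; kale, salmon drop out. The carbohydrate and iron requirements are met with equality.
Solving gives x1 = 0.9021, x3 = 2.14.
Hence cost = 0.68·0.9021 + 0.63·2.14 = £1.9616.

£1.96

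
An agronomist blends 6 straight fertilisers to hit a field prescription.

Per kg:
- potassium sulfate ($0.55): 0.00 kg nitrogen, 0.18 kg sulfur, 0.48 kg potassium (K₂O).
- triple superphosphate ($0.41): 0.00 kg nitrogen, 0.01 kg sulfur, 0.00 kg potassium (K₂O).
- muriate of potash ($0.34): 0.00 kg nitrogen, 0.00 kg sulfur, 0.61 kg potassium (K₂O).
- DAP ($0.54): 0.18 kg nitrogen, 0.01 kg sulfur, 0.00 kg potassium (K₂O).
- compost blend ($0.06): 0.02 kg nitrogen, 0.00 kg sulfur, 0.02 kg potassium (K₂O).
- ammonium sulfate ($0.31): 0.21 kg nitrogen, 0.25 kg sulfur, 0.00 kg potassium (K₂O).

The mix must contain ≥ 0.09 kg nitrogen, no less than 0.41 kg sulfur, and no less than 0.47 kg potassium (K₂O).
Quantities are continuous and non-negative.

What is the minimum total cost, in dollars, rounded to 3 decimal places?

Let x1 = kg of potassium sulfate, x2 = kg of triple superphosphate, x3 = kg of muriate of potash, x4 = kg of DAP, x5 = kg of compost blend, x6 = kg of ammonium sulfate.
Minimize 0.55x1 + 0.41x2 + 0.34x3 + 0.54x4 + 0.06x5 + 0.31x6 subject to:
  0.18x4 + 0.02x5 + 0.21x6 ≥ 0.09   (nitrogen)
  0.18x1 + 0.01x2 + 0.01x4 + 0.25x6 ≥ 0.41   (sulfur)
  0.48x1 + 0.61x3 + 0.02x5 ≥ 0.47   (potassium (K₂O))
  x1, x2, x3, x4, x5, x6 ≥ 0.
The optimal basis is {muriate of potash, ammonium sulfate}; potassium sulfate, triple superphosphate, DAP, compost blend drop out. The sulfur and potassium (K₂O) requirements are met with equality.
Optimal quantities: muriate of potash = 0.7705 kg, ammonium sulfate = 1.64 kg.
Total cost: 0.34·0.7705 + 0.31·1.64 = 0.77037.

$0.770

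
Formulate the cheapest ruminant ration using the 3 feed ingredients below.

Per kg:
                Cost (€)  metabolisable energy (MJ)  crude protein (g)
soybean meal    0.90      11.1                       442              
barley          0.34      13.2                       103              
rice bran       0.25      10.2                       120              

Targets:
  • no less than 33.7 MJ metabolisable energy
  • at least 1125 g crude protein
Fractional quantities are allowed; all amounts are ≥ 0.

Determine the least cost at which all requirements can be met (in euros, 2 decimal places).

Treat it as an LP. Let x1 = kg of soybean meal, x2 = kg of barley, x3 = kg of rice bran.
min 0.9x1 + 0.34x2 + 0.25x3 s.t.:
  11.1x1 + 13.2x2 + 10.2x3 ≥ 33.7   (metabolisable energy)
  442x1 + 103x2 + 120x3 ≥ 1125   (crude protein)
  x1, x2, x3 ≥ 0.
The optimal basis is {soybean meal, rice bran}; barley drops out. The metabolisable energy and crude protein requirements are met with equality.
Optimal quantities: soybean meal = 2.33944 kg, rice bran = 0.758059 kg.
Hence cost = 0.9·2.33944 + 0.25·0.758059 = €2.29501.

€2.30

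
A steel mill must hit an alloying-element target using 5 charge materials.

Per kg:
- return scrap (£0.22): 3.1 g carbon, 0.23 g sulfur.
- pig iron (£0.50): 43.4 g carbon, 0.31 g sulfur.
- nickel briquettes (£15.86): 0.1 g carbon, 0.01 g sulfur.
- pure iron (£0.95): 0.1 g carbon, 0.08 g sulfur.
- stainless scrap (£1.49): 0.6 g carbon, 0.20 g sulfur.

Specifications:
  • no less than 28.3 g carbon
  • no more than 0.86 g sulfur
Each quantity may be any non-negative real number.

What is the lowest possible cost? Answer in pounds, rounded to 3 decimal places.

£0.326

Let x1 = kg of return scrap, x2 = kg of pig iron, x3 = kg of nickel briquettes, x4 = kg of pure iron, x5 = kg of stainless scrap.
Minimise 0.22x1 + 0.5x2 + 15.86x3 + 0.95x4 + 1.49x5 with:
  3.1x1 + 43.4x2 + 0.1x3 + 0.1x4 + 0.6x5 ≥ 28.3   (carbon)
  0.23x1 + 0.31x2 + 0.01x3 + 0.08x4 + 0.2x5 ≤ 0.86   (sulfur)
  x1, x2, x3, x4, x5 ≥ 0.
The cheapest feasible vertex uses only pig iron; return scrap, nickel briquettes, pure iron, stainless scrap are not used. The carbon requirement is met with equality.
Optimal quantities: pig iron = 0.6521 kg.
Objective = 0.5·0.6521 = 0.32605.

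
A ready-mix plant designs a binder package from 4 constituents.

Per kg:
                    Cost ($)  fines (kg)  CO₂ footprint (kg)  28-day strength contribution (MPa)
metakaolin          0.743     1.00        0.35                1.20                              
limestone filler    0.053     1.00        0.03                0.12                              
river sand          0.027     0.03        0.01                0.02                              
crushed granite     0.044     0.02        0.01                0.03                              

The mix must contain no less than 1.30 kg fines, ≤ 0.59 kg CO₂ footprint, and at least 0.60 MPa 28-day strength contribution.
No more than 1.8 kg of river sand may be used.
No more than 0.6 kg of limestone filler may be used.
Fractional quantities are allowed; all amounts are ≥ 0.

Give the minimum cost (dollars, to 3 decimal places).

Let x1 = kg of metakaolin, x2 = kg of limestone filler, x3 = kg of river sand, x4 = kg of crushed granite.
Minimise 0.743x1 + 0.053x2 + 0.027x3 + 0.044x4 s.t.:
  1x1 + 1x2 + 0.03x3 + 0.02x4 ≥ 1.3   (fines)
  0.35x1 + 0.03x2 + 0.01x3 + 0.01x4 ≤ 0.59   (CO₂ footprint)
  1.2x1 + 0.12x2 + 0.02x3 + 0.03x4 ≥ 0.6   (28-day strength contribution)
  x3 ≤ 1.8
  x2 ≤ 0.6
  x1, x2, x3, x4 ≥ 0.
The minimum-cost mix takes nothing from river sand, crushed granite — only metakaolin, limestone filler. Binding constraints: fines and the limestone filler cap.
Optimal quantities: metakaolin = 0.7 kg, limestone filler = 0.6 kg.
Cost = 0.743·0.7 + 0.053·0.6 = 0.55190.

$0.552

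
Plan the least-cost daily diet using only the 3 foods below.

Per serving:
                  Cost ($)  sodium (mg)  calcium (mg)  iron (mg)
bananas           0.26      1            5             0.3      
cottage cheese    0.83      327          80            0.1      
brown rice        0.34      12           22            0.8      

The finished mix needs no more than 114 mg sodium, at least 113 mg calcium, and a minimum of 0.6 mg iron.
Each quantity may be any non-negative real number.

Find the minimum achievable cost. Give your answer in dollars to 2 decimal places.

Let x1 = servings of bananas, x2 = servings of cottage cheese, x3 = servings of brown rice.
Minimise 0.26x1 + 0.83x2 + 0.34x3 with:
  1x1 + 327x2 + 12x3 ≤ 114   (sodium)
  5x1 + 80x2 + 22x3 ≥ 113   (calcium)
  0.3x1 + 0.1x2 + 0.8x3 ≥ 0.6   (iron)
  x1, x2, x3 ≥ 0.
The cheapest feasible vertex uses only cottage cheese, brown rice; bananas is not used. The sodium and calcium requirements are met with equality.
So cottage cheese = 0.1848 servings, brown rice = 4.464 servings.
Hence cost = 0.83·0.1848 + 0.34·4.464 = $1.6711.

$1.67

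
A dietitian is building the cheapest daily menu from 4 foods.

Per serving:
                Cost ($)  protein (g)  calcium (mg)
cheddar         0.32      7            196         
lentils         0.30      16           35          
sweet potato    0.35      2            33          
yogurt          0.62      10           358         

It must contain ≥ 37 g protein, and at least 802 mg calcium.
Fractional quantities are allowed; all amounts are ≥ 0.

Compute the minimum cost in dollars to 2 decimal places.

$1.45

Let x1 = servings of cheddar, x2 = servings of lentils, x3 = servings of sweet potato, x4 = servings of yogurt.
min 0.32x1 + 0.3x2 + 0.35x3 + 0.62x4 subject to:
  7x1 + 16x2 + 2x3 + 10x4 ≥ 37   (protein)
  196x1 + 35x2 + 33x3 + 358x4 ≥ 802   (calcium)
  x1, x2, x3, x4 ≥ 0.
The cheapest feasible vertex uses only cheddar, lentils; sweet potato, yogurt are not used. There the protein and calcium constraints are tight.
Solving gives x1 = 3.991, x2 = 0.5666.
Objective = 0.32·3.991 + 0.3·0.5666 = 1.4471.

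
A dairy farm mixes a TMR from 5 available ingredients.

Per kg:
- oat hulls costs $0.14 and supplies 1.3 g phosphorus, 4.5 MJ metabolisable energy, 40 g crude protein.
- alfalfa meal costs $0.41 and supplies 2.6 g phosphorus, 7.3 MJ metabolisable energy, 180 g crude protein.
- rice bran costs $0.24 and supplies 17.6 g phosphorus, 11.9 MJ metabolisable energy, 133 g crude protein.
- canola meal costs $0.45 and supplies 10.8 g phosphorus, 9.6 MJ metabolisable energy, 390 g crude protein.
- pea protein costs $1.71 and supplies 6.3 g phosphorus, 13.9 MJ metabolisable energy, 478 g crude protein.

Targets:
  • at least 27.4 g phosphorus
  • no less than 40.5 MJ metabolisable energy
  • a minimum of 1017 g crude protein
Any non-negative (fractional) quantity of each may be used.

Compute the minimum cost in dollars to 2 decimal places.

$1.33

Let x1 = kg of oat hulls, x2 = kg of alfalfa meal, x3 = kg of rice bran, x4 = kg of canola meal, x5 = kg of pea protein.
min 0.14x1 + 0.41x2 + 0.24x3 + 0.45x4 + 1.71x5 subject to:
  1.3x1 + 2.6x2 + 17.6x3 + 10.8x4 + 6.3x5 ≥ 27.4   (phosphorus)
  4.5x1 + 7.3x2 + 11.9x3 + 9.6x4 + 13.9x5 ≥ 40.5   (metabolisable energy)
  40x1 + 180x2 + 133x3 + 390x4 + 478x5 ≥ 1017   (crude protein)
  x1, x2, x3, x4, x5 ≥ 0.
At the optimum only rice bran, canola meal are positive (oat hulls, alfalfa meal, pea protein = 0). The metabolisable energy and crude protein requirements are met with equality.
Optimal quantities: rice bran = 1.793 kg, canola meal = 1.996 kg.
Objective = 0.24·1.793 + 0.45·1.996 = 1.3285.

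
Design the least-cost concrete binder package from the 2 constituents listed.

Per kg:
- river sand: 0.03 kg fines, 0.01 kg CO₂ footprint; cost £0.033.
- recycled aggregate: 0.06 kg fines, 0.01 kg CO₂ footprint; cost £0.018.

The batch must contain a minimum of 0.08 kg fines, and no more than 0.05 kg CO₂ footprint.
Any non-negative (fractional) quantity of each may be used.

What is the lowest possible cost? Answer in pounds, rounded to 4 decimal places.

Let x1 = kg of river sand, x2 = kg of recycled aggregate.
min 0.033x1 + 0.018x2 s.t.:
  0.03x1 + 0.06x2 ≥ 0.08   (fines)
  0.01x1 + 0.01x2 ≤ 0.05   (CO₂ footprint)
  x1, x2 ≥ 0.
The optimal basis is {recycled aggregate}; river sand drops out. There the fines constraint is tight.
Solving gives x2 = 1.333.
Hence cost = 0.018·1.333 = £0.023994.

£0.0240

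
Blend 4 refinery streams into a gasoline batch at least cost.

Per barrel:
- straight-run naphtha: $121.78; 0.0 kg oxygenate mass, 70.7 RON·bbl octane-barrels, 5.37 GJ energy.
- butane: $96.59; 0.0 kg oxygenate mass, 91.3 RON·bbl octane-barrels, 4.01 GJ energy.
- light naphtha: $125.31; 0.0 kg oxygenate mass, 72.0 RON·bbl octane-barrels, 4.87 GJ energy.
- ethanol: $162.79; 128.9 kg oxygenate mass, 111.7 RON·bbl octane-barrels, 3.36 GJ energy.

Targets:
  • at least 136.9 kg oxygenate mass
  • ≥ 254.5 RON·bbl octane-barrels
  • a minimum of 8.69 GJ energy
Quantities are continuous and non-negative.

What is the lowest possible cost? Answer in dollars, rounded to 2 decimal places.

$316.63

Let x1 = barrels of straight-run naphtha, x2 = barrels of butane, x3 = barrels of light naphtha, x4 = barrels of ethanol.
Minimise 121.78x1 + 96.59x2 + 125.31x3 + 162.79x4 s.t.:
  128.9x4 ≥ 136.9   (oxygenate mass)
  70.7x1 + 91.3x2 + 72x3 + 111.7x4 ≥ 254.5   (octane-barrels)
  5.37x1 + 4.01x2 + 4.87x3 + 3.36x4 ≥ 8.69   (energy)
  x1, x2, x3, x4 ≥ 0.
At the optimum only butane, ethanol are positive (straight-run naphtha, light naphtha = 0). The oxygenate mass and octane-barrels requirements are met with equality.
So butane = 1.4881 barrels, ethanol = 1.0621 barrels.
Hence cost = 96.59·1.4881 + 162.79·1.0621 = $316.6348.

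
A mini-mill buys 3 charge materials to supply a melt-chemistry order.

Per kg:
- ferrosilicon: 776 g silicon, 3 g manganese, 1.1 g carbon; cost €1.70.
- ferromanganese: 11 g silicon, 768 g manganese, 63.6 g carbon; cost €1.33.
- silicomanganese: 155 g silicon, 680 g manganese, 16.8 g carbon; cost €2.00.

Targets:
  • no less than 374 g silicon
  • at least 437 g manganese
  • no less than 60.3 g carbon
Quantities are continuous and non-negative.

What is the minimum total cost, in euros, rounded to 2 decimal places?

Set it up as a linear program. Let x1 = kg of ferrosilicon, x2 = kg of ferromanganese, x3 = kg of silicomanganese.
min 1.7x1 + 1.33x2 + 2x3 with:
  776x1 + 11x2 + 155x3 ≥ 374   (silicon)
  3x1 + 768x2 + 680x3 ≥ 437   (manganese)
  1.1x1 + 63.6x2 + 16.8x3 ≥ 60.3   (carbon)
  x1, x2, x3 ≥ 0.
The minimum-cost mix takes nothing from silicomanganese — only ferrosilicon, ferromanganese. Binding constraints: silicon and carbon.
So ferrosilicon = 0.4686 kg, ferromanganese = 0.94 kg.
Cost = 1.7·0.4686 + 1.33·0.94 = 2.0468.

€2.05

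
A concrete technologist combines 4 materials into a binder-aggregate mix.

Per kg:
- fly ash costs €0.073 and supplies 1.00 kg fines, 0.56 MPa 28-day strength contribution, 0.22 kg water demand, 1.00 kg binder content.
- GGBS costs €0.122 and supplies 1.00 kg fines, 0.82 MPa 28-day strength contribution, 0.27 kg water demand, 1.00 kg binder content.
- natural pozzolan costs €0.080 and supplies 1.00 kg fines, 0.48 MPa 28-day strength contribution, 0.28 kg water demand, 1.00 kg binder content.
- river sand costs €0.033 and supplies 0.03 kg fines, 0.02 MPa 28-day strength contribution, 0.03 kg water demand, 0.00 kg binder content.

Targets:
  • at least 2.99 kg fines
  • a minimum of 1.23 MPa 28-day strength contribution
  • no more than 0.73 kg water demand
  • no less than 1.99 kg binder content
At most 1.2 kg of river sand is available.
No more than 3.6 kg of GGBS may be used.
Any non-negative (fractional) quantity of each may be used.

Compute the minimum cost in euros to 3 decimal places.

€0.218

This is a linear program. Let x1 = kg of fly ash, x2 = kg of GGBS, x3 = kg of natural pozzolan, x4 = kg of river sand.
Minimise 0.073x1 + 0.122x2 + 0.08x3 + 0.033x4 s.t.:
  1x1 + 1x2 + 1x3 + 0.03x4 ≥ 2.99   (fines)
  0.56x1 + 0.82x2 + 0.48x3 + 0.02x4 ≥ 1.23   (28-day strength contribution)
  0.22x1 + 0.27x2 + 0.28x3 + 0.03x4 ≤ 0.73   (water demand)
  1x1 + 1x2 + 1x3 ≥ 1.99   (binder content)
  x4 ≤ 1.2
  x2 ≤ 3.6
  x1, x2, x3, x4 ≥ 0.
The cheapest feasible vertex uses only fly ash; GGBS, natural pozzolan, river sand are not used. Binding constraint: fines.
That vertex is x1 = 2.99.
Total cost: 0.073·2.99 = 0.21827.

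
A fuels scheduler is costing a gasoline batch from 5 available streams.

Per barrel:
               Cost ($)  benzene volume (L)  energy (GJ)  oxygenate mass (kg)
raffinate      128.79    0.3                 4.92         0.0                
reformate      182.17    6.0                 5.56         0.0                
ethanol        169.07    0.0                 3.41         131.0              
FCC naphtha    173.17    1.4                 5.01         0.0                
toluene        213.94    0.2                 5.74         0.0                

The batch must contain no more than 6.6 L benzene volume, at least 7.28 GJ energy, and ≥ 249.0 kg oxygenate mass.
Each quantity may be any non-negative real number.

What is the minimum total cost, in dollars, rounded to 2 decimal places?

Treat it as an LP. Let x1 = barrels of raffinate, x2 = barrels of reformate, x3 = barrels of ethanol, x4 = barrels of FCC naphtha, x5 = barrels of toluene.
Minimise 128.79x1 + 182.17x2 + 169.07x3 + 173.17x4 + 213.94x5 s.t.:
  0.3x1 + 6x2 + 1.4x4 + 0.2x5 ≤ 6.6   (benzene volume)
  4.92x1 + 5.56x2 + 3.41x3 + 5.01x4 + 5.74x5 ≥ 7.28   (energy)
  131x3 ≥ 249   (oxygenate mass)
  x1, x2, x3, x4, x5 ≥ 0.
At the optimum only raffinate, ethanol are positive (reformate, FCC naphtha, toluene = 0). There the energy and oxygenate mass constraints are tight.
That vertex is x1 = 0.162276, x3 = 1.90076.
Hence cost = 128.79·0.162276 + 169.07·1.90076 = $342.2610.

$342.26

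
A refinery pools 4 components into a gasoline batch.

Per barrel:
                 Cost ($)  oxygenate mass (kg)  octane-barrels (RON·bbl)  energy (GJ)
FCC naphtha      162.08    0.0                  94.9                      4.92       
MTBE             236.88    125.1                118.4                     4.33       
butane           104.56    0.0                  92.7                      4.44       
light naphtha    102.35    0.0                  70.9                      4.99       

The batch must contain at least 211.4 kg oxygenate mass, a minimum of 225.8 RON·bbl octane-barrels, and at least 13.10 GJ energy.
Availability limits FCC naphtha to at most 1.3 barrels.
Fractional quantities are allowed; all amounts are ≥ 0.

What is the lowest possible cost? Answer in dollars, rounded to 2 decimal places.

$518.91

This is a linear program. Let x1 = barrels of FCC naphtha, x2 = barrels of MTBE, x3 = barrels of butane, x4 = barrels of light naphtha.
Minimise 162.08x1 + 236.88x2 + 104.56x3 + 102.35x4 with:
  125.1x2 ≥ 211.4   (oxygenate mass)
  94.9x1 + 118.4x2 + 92.7x3 + 70.9x4 ≥ 225.8   (octane-barrels)
  4.92x1 + 4.33x2 + 4.44x3 + 4.99x4 ≥ 13.1   (energy)
  x1 ≤ 1.3
  x1, x2, x3, x4 ≥ 0.
The minimum-cost mix takes nothing from FCC naphtha, butane — only MTBE, light naphtha. The oxygenate mass and energy requirements are met with equality.
Optimal quantities: MTBE = 1.68985 barrels, light naphtha = 1.15891 barrels.
Objective = 236.88·1.68985 + 102.35·1.15891 = 518.9061.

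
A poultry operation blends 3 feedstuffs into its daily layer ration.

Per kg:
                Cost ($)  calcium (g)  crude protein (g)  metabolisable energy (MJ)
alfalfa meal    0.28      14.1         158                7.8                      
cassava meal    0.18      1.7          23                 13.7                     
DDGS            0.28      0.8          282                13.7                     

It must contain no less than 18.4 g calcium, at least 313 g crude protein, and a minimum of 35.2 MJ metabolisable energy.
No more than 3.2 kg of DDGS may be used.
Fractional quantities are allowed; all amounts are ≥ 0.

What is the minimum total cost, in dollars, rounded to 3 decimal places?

Set it up as a linear program. Let x1 = kg of alfalfa meal, x2 = kg of cassava meal, x3 = kg of DDGS.
min 0.28x1 + 0.18x2 + 0.28x3 with:
  14.1x1 + 1.7x2 + 0.8x3 ≥ 18.4   (calcium)
  158x1 + 23x2 + 282x3 ≥ 313   (crude protein)
  7.8x1 + 13.7x2 + 13.7x3 ≥ 35.2   (metabolisable energy)
  x3 ≤ 3.2
  x1, x2, x3 ≥ 0.
The optimal mix uses every input. Binding constraints: calcium, crude protein, metabolisable energy.
Solving gives x1 = 1.0938, x2 = 1.5782, x3 = 0.36838.
Cost = 0.28·1.0938 + 0.18·1.5782 + 0.28·0.36838 = 0.69349.

$0.693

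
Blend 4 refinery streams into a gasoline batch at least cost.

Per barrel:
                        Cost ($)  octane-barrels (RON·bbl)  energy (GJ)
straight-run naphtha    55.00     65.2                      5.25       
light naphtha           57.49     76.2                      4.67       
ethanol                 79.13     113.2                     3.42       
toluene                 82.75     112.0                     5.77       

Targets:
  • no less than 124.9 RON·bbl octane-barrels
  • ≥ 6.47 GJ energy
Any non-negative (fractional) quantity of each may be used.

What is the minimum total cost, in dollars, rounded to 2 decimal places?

$92.12

Let x1 = barrels of straight-run naphtha, x2 = barrels of light naphtha, x3 = barrels of ethanol, x4 = barrels of toluene.
Minimise 55x1 + 57.49x2 + 79.13x3 + 82.75x4 s.t.:
  65.2x1 + 76.2x2 + 113.2x3 + 112x4 ≥ 124.9   (octane-barrels)
  5.25x1 + 4.67x2 + 3.42x3 + 5.77x4 ≥ 6.47   (energy)
  x1, x2, x3, x4 ≥ 0.
The cheapest feasible vertex uses only light naphtha, ethanol; straight-run naphtha, toluene are not used. There the octane-barrels and energy constraints are tight.
Solving gives x2 = 1.1388, x3 = 0.33677.
Total cost: 57.49·1.1388 + 79.13·0.33677 = 92.1182.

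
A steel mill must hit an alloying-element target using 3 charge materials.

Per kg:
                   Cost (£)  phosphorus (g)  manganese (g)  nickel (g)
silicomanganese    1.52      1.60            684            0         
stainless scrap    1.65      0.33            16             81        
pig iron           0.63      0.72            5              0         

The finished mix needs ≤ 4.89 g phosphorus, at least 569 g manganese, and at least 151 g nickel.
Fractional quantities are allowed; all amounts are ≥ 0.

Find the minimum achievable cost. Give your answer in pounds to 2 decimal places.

This is a linear program. Let x1 = kg of silicomanganese, x2 = kg of stainless scrap, x3 = kg of pig iron.
Minimise 1.52x1 + 1.65x2 + 0.63x3 subject to:
  1.6x1 + 0.33x2 + 0.72x3 ≤ 4.89   (phosphorus)
  684x1 + 16x2 + 5x3 ≥ 569   (manganese)
  81x2 ≥ 151   (nickel)
  x1, x2, x3 ≥ 0.
The optimal basis is {silicomanganese, stainless scrap}; pig iron drops out. There the manganese and nickel constraints are tight.
So silicomanganese = 0.7883 kg, stainless scrap = 1.864 kg.
Cost = 1.52·0.7883 + 1.65·1.864 = 4.2738.

£4.27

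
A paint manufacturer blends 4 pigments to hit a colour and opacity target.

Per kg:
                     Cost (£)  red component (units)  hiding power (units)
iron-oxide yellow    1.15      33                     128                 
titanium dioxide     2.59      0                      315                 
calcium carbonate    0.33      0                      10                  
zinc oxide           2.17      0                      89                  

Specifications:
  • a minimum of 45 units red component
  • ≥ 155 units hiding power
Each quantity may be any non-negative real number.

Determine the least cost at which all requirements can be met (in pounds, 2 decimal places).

£1.57

Treat it as an LP. Let x1 = kg of iron-oxide yellow, x2 = kg of titanium dioxide, x3 = kg of calcium carbonate, x4 = kg of zinc oxide.
Minimise 1.15x1 + 2.59x2 + 0.33x3 + 2.17x4 subject to:
  33x1 ≥ 45   (red component)
  128x1 + 315x2 + 10x3 + 89x4 ≥ 155   (hiding power)
  x1, x2, x3, x4 ≥ 0.
The minimum-cost mix takes nothing from titanium dioxide, calcium carbonate, zinc oxide — only iron-oxide yellow. Binding constraint: red component.
That vertex is x1 = 1.364.
Cost = 1.15·1.364 = 1.5686.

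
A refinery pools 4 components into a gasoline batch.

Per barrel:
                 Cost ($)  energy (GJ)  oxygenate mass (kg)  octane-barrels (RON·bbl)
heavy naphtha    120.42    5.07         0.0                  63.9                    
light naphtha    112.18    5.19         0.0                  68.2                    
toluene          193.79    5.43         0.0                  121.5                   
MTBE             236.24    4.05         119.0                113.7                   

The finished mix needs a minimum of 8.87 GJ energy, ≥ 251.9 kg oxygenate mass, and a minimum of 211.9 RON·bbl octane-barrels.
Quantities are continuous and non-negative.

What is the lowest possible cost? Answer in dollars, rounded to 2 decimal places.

$506.49

Let x1 = barrels of heavy naphtha, x2 = barrels of light naphtha, x3 = barrels of toluene, x4 = barrels of MTBE.
Minimise 120.42x1 + 112.18x2 + 193.79x3 + 236.24x4 s.t.:
  5.07x1 + 5.19x2 + 5.43x3 + 4.05x4 ≥ 8.87   (energy)
  119x4 ≥ 251.9   (oxygenate mass)
  63.9x1 + 68.2x2 + 121.5x3 + 113.7x4 ≥ 211.9   (octane-barrels)
  x1, x2, x3, x4 ≥ 0.
The minimum-cost mix takes nothing from heavy naphtha, toluene — only light naphtha, MTBE. Binding constraints: energy and oxygenate mass.
Optimal quantities: light naphtha = 0.057212 barrels, MTBE = 2.1168 barrels.
Hence cost = 112.18·0.057212 + 236.24·2.1168 = $506.4909.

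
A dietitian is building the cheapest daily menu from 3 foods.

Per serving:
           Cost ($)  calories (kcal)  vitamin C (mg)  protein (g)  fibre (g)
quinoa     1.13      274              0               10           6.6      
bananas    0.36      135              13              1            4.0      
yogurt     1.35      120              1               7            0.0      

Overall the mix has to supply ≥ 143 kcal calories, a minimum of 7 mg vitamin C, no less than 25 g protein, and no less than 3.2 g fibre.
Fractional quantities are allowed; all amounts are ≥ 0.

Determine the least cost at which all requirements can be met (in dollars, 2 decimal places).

$2.96

Let x1 = servings of quinoa, x2 = servings of bananas, x3 = servings of yogurt.
Minimize 1.13x1 + 0.36x2 + 1.35x3 with:
  274x1 + 135x2 + 120x3 ≥ 143   (calories)
  13x2 + 1x3 ≥ 7   (vitamin C)
  10x1 + 1x2 + 7x3 ≥ 25   (protein)
  6.6x1 + 4x2 ≥ 3.2   (fibre)
  x1, x2, x3 ≥ 0.
The minimum-cost mix takes nothing from yogurt — only quinoa, bananas. There the vitamin C and protein constraints are tight.
Optimal quantities: quinoa = 2.446 servings, bananas = 0.5385 servings.
Cost = 1.13·2.446 + 0.36·0.5385 = 2.9578.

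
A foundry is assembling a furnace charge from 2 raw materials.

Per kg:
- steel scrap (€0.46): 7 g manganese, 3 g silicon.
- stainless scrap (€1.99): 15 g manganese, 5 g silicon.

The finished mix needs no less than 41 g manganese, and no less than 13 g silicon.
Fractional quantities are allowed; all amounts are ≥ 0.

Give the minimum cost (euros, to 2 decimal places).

Let x1 = kg of steel scrap, x2 = kg of stainless scrap.
Minimise 0.46x1 + 1.99x2 with:
  7x1 + 15x2 ≥ 41   (manganese)
  3x1 + 5x2 ≥ 13   (silicon)
  x1, x2 ≥ 0.
At the optimum only steel scrap is positive (stainless scrap = 0). Binding constraint: manganese.
That vertex is x1 = 5.857.
Cost = 0.46·5.857 = 2.6942.

€2.69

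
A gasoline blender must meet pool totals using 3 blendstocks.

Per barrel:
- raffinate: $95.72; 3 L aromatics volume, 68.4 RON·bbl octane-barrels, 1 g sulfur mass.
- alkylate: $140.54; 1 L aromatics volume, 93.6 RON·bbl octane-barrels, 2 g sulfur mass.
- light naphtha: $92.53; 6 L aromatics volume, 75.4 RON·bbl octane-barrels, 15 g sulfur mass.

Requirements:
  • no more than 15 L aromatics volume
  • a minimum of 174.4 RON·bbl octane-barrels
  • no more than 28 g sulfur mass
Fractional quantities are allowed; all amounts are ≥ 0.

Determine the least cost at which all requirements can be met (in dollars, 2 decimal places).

Treat it as an LP. Let x1 = barrels of raffinate, x2 = barrels of alkylate, x3 = barrels of light naphtha.
min 95.72x1 + 140.54x2 + 92.53x3 s.t.:
  3x1 + 1x2 + 6x3 ≤ 15   (aromatics volume)
  68.4x1 + 93.6x2 + 75.4x3 ≥ 174.4   (octane-barrels)
  1x1 + 2x2 + 15x3 ≤ 28   (sulfur mass)
  x1, x2, x3 ≥ 0.
At the optimum only raffinate, light naphtha are positive (alkylate = 0). There the octane-barrels and sulfur mass constraints are tight.
So raffinate = 0.53103 barrels, light naphtha = 1.8313 barrels.
Objective = 95.72·0.53103 + 92.53·1.8313 = 220.2804.

$220.28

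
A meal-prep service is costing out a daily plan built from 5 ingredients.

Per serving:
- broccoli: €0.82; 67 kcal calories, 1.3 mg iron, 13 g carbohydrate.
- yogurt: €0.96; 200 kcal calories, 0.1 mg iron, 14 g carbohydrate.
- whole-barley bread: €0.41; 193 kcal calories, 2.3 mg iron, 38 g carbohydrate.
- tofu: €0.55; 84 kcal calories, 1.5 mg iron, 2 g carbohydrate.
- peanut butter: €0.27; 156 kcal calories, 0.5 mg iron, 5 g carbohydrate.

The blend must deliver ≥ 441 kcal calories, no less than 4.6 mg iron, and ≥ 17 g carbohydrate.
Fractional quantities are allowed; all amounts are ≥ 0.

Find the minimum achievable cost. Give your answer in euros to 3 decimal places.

€0.907

Let x1 = servings of broccoli, x2 = servings of yogurt, x3 = servings of whole-barley bread, x4 = servings of tofu, x5 = servings of peanut butter.
Minimize 0.82x1 + 0.96x2 + 0.41x3 + 0.55x4 + 0.27x5 with:
  67x1 + 200x2 + 193x3 + 84x4 + 156x5 ≥ 441   (calories)
  1.3x1 + 0.1x2 + 2.3x3 + 1.5x4 + 0.5x5 ≥ 4.6   (iron)
  13x1 + 14x2 + 38x3 + 2x4 + 5x5 ≥ 17   (carbohydrate)
  x1, x2, x3, x4, x5 ≥ 0.
The optimal basis is {whole-barley bread, peanut butter}; broccoli, yogurt, tofu drop out. There the calories and iron constraints are tight.
That vertex is x3 = 1.895, x5 = 0.4823.
Hence cost = 0.41·1.895 + 0.27·0.4823 = €0.90717.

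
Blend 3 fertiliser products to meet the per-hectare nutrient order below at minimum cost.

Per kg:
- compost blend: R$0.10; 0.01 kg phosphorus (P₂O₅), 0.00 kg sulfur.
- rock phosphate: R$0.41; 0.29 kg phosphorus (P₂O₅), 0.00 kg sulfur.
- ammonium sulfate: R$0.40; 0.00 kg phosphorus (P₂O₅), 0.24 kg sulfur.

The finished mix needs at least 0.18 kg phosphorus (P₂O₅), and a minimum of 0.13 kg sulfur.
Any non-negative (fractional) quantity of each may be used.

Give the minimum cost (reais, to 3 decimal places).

Treat it as an LP. Let x1 = kg of compost blend, x2 = kg of rock phosphate, x3 = kg of ammonium sulfate.
Minimise 0.1x1 + 0.41x2 + 0.4x3 subject to:
  0.01x1 + 0.29x2 ≥ 0.18   (phosphorus (P₂O₅))
  0.24x3 ≥ 0.13   (sulfur)
  x1, x2, x3 ≥ 0.
At the optimum only rock phosphate, ammonium sulfate are positive (compost blend = 0). The phosphorus (P₂O₅) and sulfur requirements are met with equality.
That vertex is x2 = 0.6207, x3 = 0.5417.
Hence cost = 0.41·0.6207 + 0.4·0.5417 = R$0.47117.

R$0.471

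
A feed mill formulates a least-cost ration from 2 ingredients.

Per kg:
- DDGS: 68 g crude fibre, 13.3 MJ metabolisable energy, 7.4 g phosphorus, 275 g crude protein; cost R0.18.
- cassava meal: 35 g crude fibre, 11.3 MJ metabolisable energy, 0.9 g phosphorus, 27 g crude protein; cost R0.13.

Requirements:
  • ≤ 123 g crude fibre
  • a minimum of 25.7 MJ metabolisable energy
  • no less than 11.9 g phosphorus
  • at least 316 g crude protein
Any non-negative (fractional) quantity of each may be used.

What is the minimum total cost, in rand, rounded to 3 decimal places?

Treat it as an LP. Let x1 = kg of DDGS, x2 = kg of cassava meal.
Minimize 0.18x1 + 0.13x2 subject to:
  68x1 + 35x2 ≤ 123   (crude fibre)
  13.3x1 + 11.3x2 ≥ 25.7   (metabolisable energy)
  7.4x1 + 0.9x2 ≥ 11.9   (phosphorus)
  275x1 + 27x2 ≥ 316   (crude protein)
  x1, x2 ≥ 0.
Both inputs are positive at the optimum. The metabolisable energy and phosphorus requirements are met with equality.
Solving gives x1 = 1.554, x2 = 0.4454.
Total cost: 0.18·1.554 + 0.13·0.4454 = 0.33762.

R0.338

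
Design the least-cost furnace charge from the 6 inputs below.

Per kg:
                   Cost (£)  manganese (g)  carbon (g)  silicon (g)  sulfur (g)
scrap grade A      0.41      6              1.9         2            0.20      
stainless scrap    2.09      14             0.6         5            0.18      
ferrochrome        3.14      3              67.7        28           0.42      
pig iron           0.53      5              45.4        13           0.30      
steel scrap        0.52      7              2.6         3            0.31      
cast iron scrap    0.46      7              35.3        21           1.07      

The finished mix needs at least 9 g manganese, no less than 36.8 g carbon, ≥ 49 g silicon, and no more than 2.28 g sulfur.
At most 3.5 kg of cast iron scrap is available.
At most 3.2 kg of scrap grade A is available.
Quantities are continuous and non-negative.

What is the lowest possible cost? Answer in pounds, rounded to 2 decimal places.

£1.22

Let x1 = kg of scrap grade A, x2 = kg of stainless scrap, x3 = kg of ferrochrome, x4 = kg of pig iron, x5 = kg of steel scrap, x6 = kg of cast iron scrap.
min 0.41x1 + 2.09x2 + 3.14x3 + 0.53x4 + 0.52x5 + 0.46x6 with:
  6x1 + 14x2 + 3x3 + 5x4 + 7x5 + 7x6 ≥ 9   (manganese)
  1.9x1 + 0.6x2 + 67.7x3 + 45.4x4 + 2.6x5 + 35.3x6 ≥ 36.8   (carbon)
  2x1 + 5x2 + 28x3 + 13x4 + 3x5 + 21x6 ≥ 49   (silicon)
  0.2x1 + 0.18x2 + 0.42x3 + 0.3x4 + 0.31x5 + 1.07x6 ≤ 2.28   (sulfur)
  x6 ≤ 3.5
  x1 ≤ 3.2
  x1, x2, x3, x4, x5, x6 ≥ 0.
The minimum-cost mix takes nothing from scrap grade A, stainless scrap, ferrochrome, steel scrap — only pig iron, cast iron scrap. There the silicon and sulfur constraints are tight.
Optimal quantities: pig iron = 0.5979 kg, cast iron scrap = 1.963 kg.
Cost = 0.53·0.5979 + 0.46·1.963 = 1.2199.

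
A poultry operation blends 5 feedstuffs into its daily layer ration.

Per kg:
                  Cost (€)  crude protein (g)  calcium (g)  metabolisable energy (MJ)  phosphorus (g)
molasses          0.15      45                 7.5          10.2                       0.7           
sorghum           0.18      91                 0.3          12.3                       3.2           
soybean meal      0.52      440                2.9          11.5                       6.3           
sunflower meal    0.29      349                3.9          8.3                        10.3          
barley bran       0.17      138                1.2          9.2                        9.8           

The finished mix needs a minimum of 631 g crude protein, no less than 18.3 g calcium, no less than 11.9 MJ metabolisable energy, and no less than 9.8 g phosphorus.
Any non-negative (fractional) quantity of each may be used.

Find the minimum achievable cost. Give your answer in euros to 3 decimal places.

Let x1 = kg of molasses, x2 = kg of sorghum, x3 = kg of soybean meal, x4 = kg of sunflower meal, x5 = kg of barley bran.
min 0.15x1 + 0.18x2 + 0.52x3 + 0.29x4 + 0.17x5 subject to:
  45x1 + 91x2 + 440x3 + 349x4 + 138x5 ≥ 631   (crude protein)
  7.5x1 + 0.3x2 + 2.9x3 + 3.9x4 + 1.2x5 ≥ 18.3   (calcium)
  10.2x1 + 12.3x2 + 11.5x3 + 8.3x4 + 9.2x5 ≥ 11.9   (metabolisable energy)
  0.7x1 + 3.2x2 + 6.3x3 + 10.3x4 + 9.8x5 ≥ 9.8   (phosphorus)
  x1, x2, x3, x4, x5 ≥ 0.
The minimum-cost mix takes nothing from sorghum, soybean meal, barley bran — only molasses, sunflower meal. Binding constraints: crude protein and calcium.
Solving gives x1 = 1.608, x4 = 1.601.
Hence cost = 0.15·1.608 + 0.29·1.601 = €0.70549.

€0.705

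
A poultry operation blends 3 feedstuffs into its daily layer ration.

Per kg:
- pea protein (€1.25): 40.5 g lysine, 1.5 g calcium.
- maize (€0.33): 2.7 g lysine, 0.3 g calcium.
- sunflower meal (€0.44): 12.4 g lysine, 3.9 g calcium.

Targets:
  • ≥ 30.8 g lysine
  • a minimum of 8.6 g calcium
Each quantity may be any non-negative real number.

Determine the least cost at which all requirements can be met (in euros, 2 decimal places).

This is a linear program. Let x1 = kg of pea protein, x2 = kg of maize, x3 = kg of sunflower meal.
Minimize 1.25x1 + 0.33x2 + 0.44x3 subject to:
  40.5x1 + 2.7x2 + 12.4x3 ≥ 30.8   (lysine)
  1.5x1 + 0.3x2 + 3.9x3 ≥ 8.6   (calcium)
  x1, x2, x3 ≥ 0.
The cheapest feasible vertex uses only pea protein, sunflower meal; maize is not used. Binding constraints: lysine and calcium.
Optimal quantities: pea protein = 0.09673 kg, sunflower meal = 2.168 kg.
Hence cost = 1.25·0.09673 + 0.44·2.168 = €1.0748.

€1.07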